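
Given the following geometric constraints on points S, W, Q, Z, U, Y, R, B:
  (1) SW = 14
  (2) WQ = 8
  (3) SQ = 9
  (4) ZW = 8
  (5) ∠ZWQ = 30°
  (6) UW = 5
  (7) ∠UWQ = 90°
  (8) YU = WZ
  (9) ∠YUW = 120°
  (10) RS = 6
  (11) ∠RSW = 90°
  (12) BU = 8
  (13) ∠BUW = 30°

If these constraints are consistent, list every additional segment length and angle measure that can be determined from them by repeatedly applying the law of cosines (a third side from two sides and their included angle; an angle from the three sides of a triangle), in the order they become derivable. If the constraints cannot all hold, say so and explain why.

The constraints are consistent. Derivable facts, in order:
After 1 step:
- QU = √89
- QZ ≈ 4.14
- WB ≈ 4.44
- WR = 2·√58
- WY = √129
- ∠QSW = 32.3°
- ∠QWS = 36.96°
- ∠SQW = 110.74°
After 2 steps:
- ∠BWU = 115.74°
- ∠QUW = 57.99°
- ∠QZW = 75°
- ∠RWS = 23.2°
- ∠SRW = 66.8°
- ∠UBW = 34.26°
- ∠UQW = 32.01°
- ∠UWY = 37.59°
- ∠UYW = 22.41°
- ∠WQZ = 75°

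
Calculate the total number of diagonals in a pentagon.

The number of diagonals in an n-gon is n(n - 3)/2.
For n = 5: 5(5 - 3)/2 = 5 × 2 / 2 = 5.

5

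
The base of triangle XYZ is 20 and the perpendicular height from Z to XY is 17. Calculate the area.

Area = (1/2)(20)(17) = 170

170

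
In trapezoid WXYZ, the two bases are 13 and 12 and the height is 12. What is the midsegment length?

The midsegment (median) of a trapezoid connects the midpoints of the non-parallel sides.
Its length is the average of the two bases: (13 + 12) / 2 = 25/2.

25/2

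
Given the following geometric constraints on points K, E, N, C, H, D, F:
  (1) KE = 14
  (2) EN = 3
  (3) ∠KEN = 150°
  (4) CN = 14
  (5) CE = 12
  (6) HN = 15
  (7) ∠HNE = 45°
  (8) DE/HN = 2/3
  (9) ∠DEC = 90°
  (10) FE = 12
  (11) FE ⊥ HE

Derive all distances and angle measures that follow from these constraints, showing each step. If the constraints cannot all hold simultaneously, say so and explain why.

The constraints are consistent.

From the given relations:
  DE = 2/3·HN = 2/3·15 = 10

Step 1: From KE = 14, EN = 3, and ∠KEN = 150°, by the law of cosines:
  KN² = KE² + EN² - 2·KE·EN·cos(150°) = 196 + 9 + 72.75 = 277.7
  KN ≈ 16.67

Step 2: From EN = 3, NH = 15, and ∠ENH = 45°, by the law of cosines:
  EH² = EN² + NH² - 2·EN·NH·cos(45°) = 9 + 225 - 63.64 = 170.4
  EH ≈ 13.05

Step 3: From CE = 12, ED = 10, and ∠CED = 90°, by the law of cosines:
  CD² = CE² + ED² - 2·CE·ED·cos(90°) = 144 + 100 - 0 = 244
  CD = 2·√61

Step 4: From EC = 12, EN = 3, CN = 14, by the inverse law of cosines:
  cos(∠CEN) = (EC² + EN² - CN²) / (2·EC·EN)
  ∠CEN = 126.67°

Step 5: From NC = 14, NE = 3, CE = 12, by the inverse law of cosines:
  cos(∠CNE) = (NC² + NE² - CE²) / (2·NC·NE)
  ∠CNE = 43.43°

Step 6: From CE = 12, CN = 14, EN = 3, by the inverse law of cosines:
  cos(∠ECN) = (CE² + CN² - EN²) / (2·CE·CN)
  ∠ECN = 9.9°

Step 7: From HE = 13.05, EF = 12, and ∠HEF = 90°, by the law of cosines:
  HF² = HE² + EF² - 2·HE·EF·cos(90°) = 170.4 + 144 - 0 = 314.4
  HF ≈ 17.73

Step 8: From KE = 14, KN = 16.67, EN = 3, by the inverse law of cosines:
  cos(∠EKN) = (KE² + KN² - EN²) / (2·KE·KN)
  ∠EKN = 5.16°

Step 9: From EH = 13.05, EN = 3, HN = 15, by the inverse law of cosines:
  cos(∠HEN) = (EH² + EN² - HN²) / (2·EH·EN)
  ∠HEN = 125.65°

Step 10: From NE = 3, NK = 16.67, EK = 14, by the inverse law of cosines:
  cos(∠ENK) = (NE² + NK² - EK²) / (2·NE·NK)
  ∠ENK = 24.84°

Step 11: From CD = 2·√61, CE = 12, DE = 10, by the inverse law of cosines:
  cos(∠DCE) = (CD² + CE² - DE²) / (2·CD·CE)
  ∠DCE = 39.81°

Step 12: From HE = 13.05, HN = 15, EN = 3, by the inverse law of cosines:
  cos(∠EHN) = (HE² + HN² - EN²) / (2·HE·HN)
  ∠EHN = 9.35°

Step 13: From DC = 2·√61, DE = 10, CE = 12, by the inverse law of cosines:
  cos(∠CDE) = (DC² + DE² - CE²) / (2·DC·DE)
  ∠CDE = 50.19°

Step 14: From HE = 13.05, HF = 17.73, EF = 12, by the inverse law of cosines:
  cos(∠EHF) = (HE² + HF² - EF²) / (2·HE·HF)
  ∠EHF = 42.59°

Step 15: From FE = 12, FH = 17.73, EH = 13.05, by the inverse law of cosines:
  cos(∠EFH) = (FE² + FH² - EH²) / (2·FE·FH)
  ∠EFH = 47.41°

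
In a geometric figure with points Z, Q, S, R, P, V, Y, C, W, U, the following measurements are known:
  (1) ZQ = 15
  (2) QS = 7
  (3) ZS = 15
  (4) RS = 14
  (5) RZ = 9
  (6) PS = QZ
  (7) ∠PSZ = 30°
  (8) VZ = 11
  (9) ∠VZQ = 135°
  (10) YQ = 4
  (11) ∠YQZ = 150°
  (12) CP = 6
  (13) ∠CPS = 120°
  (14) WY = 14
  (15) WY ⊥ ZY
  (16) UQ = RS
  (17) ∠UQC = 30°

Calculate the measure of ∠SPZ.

From the given relations: PS = QZ = 15.
Step 1: By the law of cosines on triangle PSZ: PZ² = 15² + 15² − 2·15·15·cos(30°) = 60.29, so PZ ≈ 7.76.
Step 2: By the inverse law of cosines on triangle SPZ: cos(∠SPZ) = (15² + 7.76² − 15²) / (2·15·7.76) = 60.29/232.94 = 0.2588, so ∠SPZ = 75°.

Therefore, the measure of angle ∠SPZ = 75°.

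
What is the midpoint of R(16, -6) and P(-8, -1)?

M = ((x₁ + x₂)/2, (y₁ + y₂)/2)
= ((16 + -8)/2, (-6 + -1)/2)
= (8/2, -7/2) = (4, -7/2)

(4, -7/2)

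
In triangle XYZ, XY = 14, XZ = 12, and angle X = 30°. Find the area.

When two sides and the included angle are known, the area formula is (1/2)ab sin(C).
The height from one side to the opposite vertex is 12 sin(30°) = 6.
Area = (1/2) * 14 * 6 = 42.

42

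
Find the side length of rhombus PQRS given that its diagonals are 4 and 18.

Half-diagonals are 2 and 9. side = sqrt(2^2 + 9^2) = sqrt(85)

sqrt(85)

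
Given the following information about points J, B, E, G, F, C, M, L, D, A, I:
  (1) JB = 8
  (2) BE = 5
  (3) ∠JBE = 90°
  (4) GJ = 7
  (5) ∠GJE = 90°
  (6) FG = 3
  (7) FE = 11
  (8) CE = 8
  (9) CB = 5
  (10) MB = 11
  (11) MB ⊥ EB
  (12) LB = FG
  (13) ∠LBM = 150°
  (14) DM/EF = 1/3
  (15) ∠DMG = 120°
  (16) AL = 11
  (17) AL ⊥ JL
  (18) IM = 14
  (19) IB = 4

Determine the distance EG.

Step 1: By the law of cosines on triangle EBJ: EJ² = 5² + 8² − 2·5·8·cos(90°) = 89, so EJ = √89.
Step 2: By the law of cosines on triangle EJG: EG² = √89² + 7² − 2·√89·7·cos(90°) = 138, so EG = √138.

Therefore, the length of EG = √138.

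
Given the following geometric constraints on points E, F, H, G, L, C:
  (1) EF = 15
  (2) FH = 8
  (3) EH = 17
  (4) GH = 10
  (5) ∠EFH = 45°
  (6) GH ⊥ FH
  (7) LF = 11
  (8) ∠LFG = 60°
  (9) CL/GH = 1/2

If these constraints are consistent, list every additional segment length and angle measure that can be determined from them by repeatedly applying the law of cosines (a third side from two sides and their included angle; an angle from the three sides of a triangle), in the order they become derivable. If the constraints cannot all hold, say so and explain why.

These constraints are not satisfiable: (1), (2) and (3) fix all three sides of triangle EFH, so by the law of cosines cos(∠EFH) = (15² + 8² − 17²) / (2·15·8) = 0.0000, i.e. ∠EFH ≈ 90°, which contradicts (5) ∠EFH = 45°. No planar figure meets all of them, so nothing further can be derived.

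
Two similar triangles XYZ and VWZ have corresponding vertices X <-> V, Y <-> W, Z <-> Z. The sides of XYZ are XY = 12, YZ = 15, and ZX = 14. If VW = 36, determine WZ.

k = 36/12 = 3. WZ = 3 * 15 = 45.

45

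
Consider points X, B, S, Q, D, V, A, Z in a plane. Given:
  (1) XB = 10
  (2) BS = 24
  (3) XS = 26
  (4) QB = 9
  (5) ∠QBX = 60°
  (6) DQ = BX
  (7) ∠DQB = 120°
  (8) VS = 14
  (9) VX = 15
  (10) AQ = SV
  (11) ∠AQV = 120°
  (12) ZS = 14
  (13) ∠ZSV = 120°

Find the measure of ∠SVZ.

Step 1: By the law of cosines on triangle VSZ: VZ² = 14² + 14² − 2·14·14·cos(120°) = 588, so VZ = 14·√3.
Step 2: By the inverse law of cosines on triangle SVZ: cos(∠SVZ) = (14² + (14·√3)² − 14²) / (2·14·14·√3) = 588/678.96 = 0.866, so ∠SVZ = 30°.

Therefore, the measure of angle ∠SVZ = 30°.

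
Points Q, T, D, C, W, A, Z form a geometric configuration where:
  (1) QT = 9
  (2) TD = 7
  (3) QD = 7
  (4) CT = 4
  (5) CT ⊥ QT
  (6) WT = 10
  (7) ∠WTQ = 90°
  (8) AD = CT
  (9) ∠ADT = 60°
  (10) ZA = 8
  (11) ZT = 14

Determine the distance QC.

Step 1: By the law of cosines on triangle QTC: QC² = 9² + 4² − 2·9·4·cos(90°) = 97, so QC = √97.

Therefore, the length of QC = √97.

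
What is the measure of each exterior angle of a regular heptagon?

Each exterior angle of a regular n-gon is 360 / n.
For n = 7: 360 / 7 = 360/7 degrees.

360/7 degrees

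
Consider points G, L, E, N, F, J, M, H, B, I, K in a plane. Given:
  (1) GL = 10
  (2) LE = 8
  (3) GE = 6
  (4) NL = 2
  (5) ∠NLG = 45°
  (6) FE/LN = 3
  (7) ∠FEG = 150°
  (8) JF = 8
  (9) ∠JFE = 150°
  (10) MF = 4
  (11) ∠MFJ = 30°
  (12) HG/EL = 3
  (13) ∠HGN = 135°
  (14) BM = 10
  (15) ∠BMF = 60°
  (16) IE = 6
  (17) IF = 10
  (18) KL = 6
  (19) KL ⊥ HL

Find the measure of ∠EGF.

From the given relations: FE = 3·LN = 3·2 = 6.
Step 1: By the law of cosines on triangle GEF: GF² = 6² + 6² − 2·6·6·cos(150°) = 134.35, so GF ≈ 11.59.
Step 2: By the inverse law of cosines on triangle EGF: cos(∠EGF) = (6² + 11.59² − 6²) / (2·6·11.59) = 134.35/139.09 = 0.9659, so ∠EGF = 15°.

Therefore, the measure of angle ∠EGF = 15°.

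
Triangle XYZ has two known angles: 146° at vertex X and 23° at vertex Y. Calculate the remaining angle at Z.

angle Z = 180 - 146 - 23 = 11 degrees.

11 degrees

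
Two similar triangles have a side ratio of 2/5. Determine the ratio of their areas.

The ratio of areas of similar triangles equals the square of the side ratio.
Side ratio = 2:5
Area ratio = (2/5)^2 = 4/25 = 4:25

4:25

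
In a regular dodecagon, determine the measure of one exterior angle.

Each exterior angle of a regular n-gon is 360 / n.
For n = 12: 360 / 12 = 30 degrees.

30 degrees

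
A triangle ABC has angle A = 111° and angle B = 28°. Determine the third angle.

The interior angles sum to 180°: angle C = 180 - 111 - 28 = 41°.
The triangle is obtuse (angles 111°, 28°, 41°).

41 degrees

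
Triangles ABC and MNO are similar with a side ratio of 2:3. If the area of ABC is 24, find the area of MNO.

Area ratio = (2/3)^2 = 4/9. Area of MNO = 24 * 9/4 = 54.

54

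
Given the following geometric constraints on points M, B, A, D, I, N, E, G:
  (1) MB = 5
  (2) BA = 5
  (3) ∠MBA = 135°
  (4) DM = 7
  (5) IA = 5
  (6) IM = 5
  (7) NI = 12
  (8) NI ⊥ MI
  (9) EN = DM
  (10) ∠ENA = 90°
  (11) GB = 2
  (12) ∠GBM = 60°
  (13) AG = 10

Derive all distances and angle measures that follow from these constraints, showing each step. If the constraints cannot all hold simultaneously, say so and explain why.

These constraints are not satisfiable: by the triangle inequality in triangle BAG, (2) BA = 5 and (11) GB = 2 force AG ≤ 5 + 2 = 7, but (13) says AG = 10. No planar figure meets all of them, so nothing further can be derived.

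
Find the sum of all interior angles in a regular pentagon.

The sum of interior angles of an n-sided polygon is (n - 2) * 180.
For n = 5: (5 - 2) * 180 = 3 * 180 = 540 degrees.

540 degrees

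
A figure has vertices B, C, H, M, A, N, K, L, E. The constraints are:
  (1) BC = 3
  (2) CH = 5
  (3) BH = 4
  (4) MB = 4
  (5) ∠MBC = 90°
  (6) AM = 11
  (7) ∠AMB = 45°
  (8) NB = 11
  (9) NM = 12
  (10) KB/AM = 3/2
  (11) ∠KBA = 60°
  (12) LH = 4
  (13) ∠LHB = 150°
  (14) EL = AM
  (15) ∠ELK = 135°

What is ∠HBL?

Step 1: By the law of cosines on triangle BHL: BL² = 4² + 4² − 2·4·4·cos(150°) = 59.71, so BL ≈ 7.73.
Step 2: By the inverse law of cosines on triangle HBL: cos(∠HBL) = (4² + 7.73² − 4²) / (2·4·7.73) = 59.71/61.82 = 0.9659, so ∠HBL = 15°.

Therefore, the measure of angle ∠HBL = 15°.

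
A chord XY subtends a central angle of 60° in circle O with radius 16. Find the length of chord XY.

Drop a perpendicular from the center to the chord, bisecting both the chord and the central angle.
Each half-chord = r sin(θ/2) = 16 sin(30°).
The full chord = 2 × 16 × sin(30°) = 16.

16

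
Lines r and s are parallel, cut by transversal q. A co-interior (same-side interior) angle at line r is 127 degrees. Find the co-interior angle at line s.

Co-interior (same-side interior) angles are between the parallel lines on the same side of the transversal.
Unlike corresponding or alternate interior angles, they are supplementary rather than equal.
So the angle = 180 - 127 = 53 degrees.

53 degrees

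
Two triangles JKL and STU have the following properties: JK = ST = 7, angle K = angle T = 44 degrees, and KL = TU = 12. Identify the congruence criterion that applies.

The given information provides:
JK = ST = 7, angle K = angle T = 44 degrees, and KL = TU = 12
This matches the SAS congruence theorem.
Two pairs of corresponding sides and the included angle are equal (Side-Angle-Side).

SAS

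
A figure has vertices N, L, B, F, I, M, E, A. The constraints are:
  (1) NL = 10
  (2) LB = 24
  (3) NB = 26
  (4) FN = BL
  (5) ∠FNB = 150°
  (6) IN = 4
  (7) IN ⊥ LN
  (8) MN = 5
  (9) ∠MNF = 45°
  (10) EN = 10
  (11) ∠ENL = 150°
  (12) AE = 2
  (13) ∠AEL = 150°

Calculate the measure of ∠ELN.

Step 1: By the law of cosines on triangle LNE: LE² = 10² + 10² − 2·10·10·cos(150°) = 373.21, so LE ≈ 19.32.
Step 2: By the inverse law of cosines on triangle ELN: cos(∠ELN) = (19.32² + 10² − 10²) / (2·19.32·10) = 373.21/386.37 = 0.9659, so ∠ELN = 15°.

Therefore, the measure of angle ∠ELN = 15°.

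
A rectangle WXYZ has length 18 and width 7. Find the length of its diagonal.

Using the Pythagorean theorem:
d² = 18² + 7² = 324 + 49 = 373
d = sqrt(373)

sqrt(373)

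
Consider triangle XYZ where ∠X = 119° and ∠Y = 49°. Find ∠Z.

Let angle Z = x. Then 119 + 49 + x = 180.
x = 180 - 168 = 12 degrees.

12 degrees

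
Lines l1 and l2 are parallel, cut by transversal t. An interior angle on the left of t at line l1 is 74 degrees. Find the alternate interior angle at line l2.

Alternate interior angles formed by parallel lines and a transversal are equal.
The given angle is 74 degrees.
The alternate interior angle = 74 degrees.

74 degrees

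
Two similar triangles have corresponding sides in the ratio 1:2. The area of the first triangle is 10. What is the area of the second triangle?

Area ratio = (1/2)^2 = 1/4. Area of the second triangle = 10 * 4/1 = 40.

40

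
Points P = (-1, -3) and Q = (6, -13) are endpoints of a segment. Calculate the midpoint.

M = ((x₁ + x₂)/2, (y₁ + y₂)/2)
= ((-1 + 6)/2, (-3 + -13)/2)
= (5/2, -16/2) = (5/2, -8)

(5/2, -8)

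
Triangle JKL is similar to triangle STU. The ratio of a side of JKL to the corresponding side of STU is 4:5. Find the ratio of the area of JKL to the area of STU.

Area ratio = (side ratio)^2 = (4/5)^2 = 16:25.

16:25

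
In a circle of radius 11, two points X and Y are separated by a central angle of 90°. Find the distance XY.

Drop a perpendicular from the center to the chord, bisecting both the chord and the central angle.
Each half-chord = r sin(θ/2) = 11 sin(45°).
The full chord = 2 × 11 × sin(45°) = 11*sqrt(2).

11*sqrt(2)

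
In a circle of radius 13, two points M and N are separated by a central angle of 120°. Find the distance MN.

Chord = 2(13) sin(60°) = 13*sqrt(3)

13*sqrt(3)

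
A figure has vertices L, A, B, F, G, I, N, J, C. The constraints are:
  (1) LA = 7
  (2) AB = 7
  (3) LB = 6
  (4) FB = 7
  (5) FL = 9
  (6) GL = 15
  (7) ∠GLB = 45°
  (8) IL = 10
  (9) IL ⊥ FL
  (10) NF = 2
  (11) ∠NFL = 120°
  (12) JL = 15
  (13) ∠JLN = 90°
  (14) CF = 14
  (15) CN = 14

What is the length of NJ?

Step 1: By the law of cosines on triangle LFN: LN² = 9² + 2² − 2·9·2·cos(120°) = 103, so LN = √103.
Step 2: By the law of cosines on triangle NLJ: NJ² = √103² + 15² − 2·√103·15·cos(90°) = 328, so NJ = 2·√82.

Therefore, the length of NJ = 2·√82.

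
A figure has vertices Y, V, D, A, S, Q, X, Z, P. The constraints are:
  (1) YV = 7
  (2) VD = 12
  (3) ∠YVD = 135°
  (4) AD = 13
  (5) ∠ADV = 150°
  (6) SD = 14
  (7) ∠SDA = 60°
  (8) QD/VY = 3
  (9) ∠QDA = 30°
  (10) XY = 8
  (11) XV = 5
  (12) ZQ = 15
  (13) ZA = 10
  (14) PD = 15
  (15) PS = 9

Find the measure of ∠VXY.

Step 1: By the inverse law of cosines on triangle VXY: cos(∠VXY) = (5² + 8² − 7²) / (2·5·8) = 40/80 = 0.5, so ∠VXY = 60°.

Therefore, the measure of angle ∠VXY = 60°.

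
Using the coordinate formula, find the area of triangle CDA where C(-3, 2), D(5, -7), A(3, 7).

Shoelace: Area = (1/2)|-3(-7-7) + 5(7-2) + 3(2--7)| = (1/2)(94) = 47

47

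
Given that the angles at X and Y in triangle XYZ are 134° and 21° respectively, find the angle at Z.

The interior angles sum to 180°: angle Z = 180 - 134 - 21 = 25°.
The triangle is obtuse (angles 134°, 21°, 25°).

25 degrees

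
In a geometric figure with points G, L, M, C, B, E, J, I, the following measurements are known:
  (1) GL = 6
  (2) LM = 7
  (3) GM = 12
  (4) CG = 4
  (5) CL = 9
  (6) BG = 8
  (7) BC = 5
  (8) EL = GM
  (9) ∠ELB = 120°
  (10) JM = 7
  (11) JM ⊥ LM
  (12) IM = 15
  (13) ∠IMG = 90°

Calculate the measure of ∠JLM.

Step 1: By the law of cosines on triangle LMJ: LJ² = 7² + 7² − 2·7·7·cos(90°) = 98, so LJ = 7·√2.
Step 2: By the inverse law of cosines on triangle JLM: cos(∠JLM) = ((7·√2)² + 7² − 7²) / (2·7·√2·7) = 98/138.59 = 0.7071, so ∠JLM = 45°.

Therefore, the measure of angle ∠JLM = 45°.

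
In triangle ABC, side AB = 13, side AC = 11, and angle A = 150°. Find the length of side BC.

When two sides and the included angle are known, the law of cosines gives the third side.
c^2 = a^2 + b^2 - 2ab cos(C) generalizes the Pythagorean theorem to non-right triangles.
Here: BC^2 = 169 + 121 - 286*(-sqrt(3)/2) = 143*sqrt(3) + 290
BC = sqrt(143*sqrt(3) + 290)

sqrt(143*sqrt(3) + 290)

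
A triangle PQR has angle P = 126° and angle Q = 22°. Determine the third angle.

The interior angles sum to 180°: angle R = 180 - 126 - 22 = 32°.
The triangle is obtuse (angles 126°, 22°, 32°).

32 degrees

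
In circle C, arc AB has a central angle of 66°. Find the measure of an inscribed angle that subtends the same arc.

Inscribed angle = 66° / 2 = 33° (inscribed angle theorem).

33°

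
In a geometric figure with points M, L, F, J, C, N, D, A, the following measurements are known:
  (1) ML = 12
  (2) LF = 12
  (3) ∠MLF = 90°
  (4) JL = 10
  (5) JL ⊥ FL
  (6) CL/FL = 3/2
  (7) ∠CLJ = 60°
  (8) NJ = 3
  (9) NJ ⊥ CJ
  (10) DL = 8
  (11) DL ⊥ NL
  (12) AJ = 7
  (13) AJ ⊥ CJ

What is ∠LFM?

Step 1: By the law of cosines on triangle FLM: FM² = 12² + 12² − 2·12·12·cos(90°) = 288, so FM = 12·√2.
Step 2: By the inverse law of cosines on triangle LFM: cos(∠LFM) = (12² + (12·√2)² − 12²) / (2·12·12·√2) = 288/407.29 = 0.7071, so ∠LFM = 45°.

Therefore, the measure of angle ∠LFM = 45°.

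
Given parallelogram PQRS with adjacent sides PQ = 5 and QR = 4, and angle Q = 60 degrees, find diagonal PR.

Using the law of cosines:
d^2 = 5^2 + 4^2 - 2(5)(4)cos(60 degrees)
d^2 = 25 + 16 - 40*1/2
d^2 = 21
d = sqrt(21)

sqrt(21)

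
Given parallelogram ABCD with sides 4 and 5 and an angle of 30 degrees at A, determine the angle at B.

In a parallelogram, consecutive angles are supplementary (sum to 180°).
angle B = 180 - angle A
angle B = 180 - 30
angle B = 150 degrees

150 degrees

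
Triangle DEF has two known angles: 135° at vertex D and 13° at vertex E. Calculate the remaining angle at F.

angle F = 180 - 135 - 13 = 32 degrees.

32 degrees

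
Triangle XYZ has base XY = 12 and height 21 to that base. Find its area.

A triangle's area is half the area of a rectangle with the same base and height.
Area = (1/2) * 12 * 21 = 126.

126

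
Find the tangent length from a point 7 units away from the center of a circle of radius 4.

tangent = √(d² - r²) = √(7² - 4²) = √(49 - 16) = √33 = sqrt(33)

sqrt(33)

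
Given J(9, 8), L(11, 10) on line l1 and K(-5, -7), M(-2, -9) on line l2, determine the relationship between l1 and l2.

Slope of line 1: m1 = (10 - 8)/(11 - 9) = 2/2 = 1
Slope of line 2: m2 = (-9 - -7)/(-2 - -5) = -2/3 = -2/3
For parallel lines we need equal slopes: 1 != -2/3.
For perpendicular lines we need m1*m2 = -1: (1)(-2/3) = -2/3 != -1.
Since neither condition holds, the lines are neither parallel nor perpendicular.

Neither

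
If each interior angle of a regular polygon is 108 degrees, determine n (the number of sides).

Exterior angle = 180 - 108 = 72. n = 360 / 72 = 5.

5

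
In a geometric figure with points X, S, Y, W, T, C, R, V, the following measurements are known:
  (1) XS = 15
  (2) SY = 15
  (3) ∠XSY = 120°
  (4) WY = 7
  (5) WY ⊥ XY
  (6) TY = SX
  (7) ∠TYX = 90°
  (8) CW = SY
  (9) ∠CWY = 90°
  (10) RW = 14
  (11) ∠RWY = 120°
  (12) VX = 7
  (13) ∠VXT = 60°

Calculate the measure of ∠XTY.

From the given relations: TY = SX = 15.
Step 1: By the law of cosines on triangle XSY: XY² = 15² + 15² − 2·15·15·cos(120°) = 675, so XY = 15·√3.
Step 2: By the law of cosines on triangle TYX: TX² = 15² + (15·√3)² − 2·15·15·√3·cos(90°) = 900, so TX = 30.
Step 3: By the inverse law of cosines on triangle XTY: cos(∠XTY) = (30² + 15² − (15·√3)²) / (2·30·15) = 450/900 = 0.5, so ∠XTY = 60°.

Therefore, the measure of angle ∠XTY = 60°.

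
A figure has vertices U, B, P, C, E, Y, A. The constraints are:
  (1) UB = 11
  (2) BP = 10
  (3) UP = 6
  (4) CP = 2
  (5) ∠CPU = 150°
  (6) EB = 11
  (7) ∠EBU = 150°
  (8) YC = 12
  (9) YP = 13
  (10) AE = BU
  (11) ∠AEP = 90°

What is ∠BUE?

Step 1: By the law of cosines on triangle UBE: UE² = 11² + 11² − 2·11·11·cos(150°) = 451.58, so UE ≈ 21.25.
Step 2: By the inverse law of cosines on triangle BUE: cos(∠BUE) = (11² + 21.25² − 11²) / (2·11·21.25) = 451.58/467.51 = 0.9659, so ∠BUE = 15°.

Therefore, the measure of angle ∠BUE = 15°.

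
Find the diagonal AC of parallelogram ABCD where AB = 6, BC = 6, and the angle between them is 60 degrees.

The diagonal of a parallelogram can be found by treating two adjacent sides and the diagonal as a triangle.
Applying the law of cosines with sides 6, 6 and included angle 60°:
d^2 = 36 + 36 - 72*cos(60°) = 36
d = 6

6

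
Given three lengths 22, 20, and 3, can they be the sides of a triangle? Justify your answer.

Sort the sides: 3, 20, 22.
It suffices to check that the sum of the two smallest exceeds the largest:
3 + 20 = 23 > 22. ✓
Yes, a valid triangle can be formed.

Yes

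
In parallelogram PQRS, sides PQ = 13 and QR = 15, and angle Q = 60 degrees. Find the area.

Area = 13 * 15 * sin(60°) = 195 * sqrt(3)/2 = 195*sqrt(3)/2

195*sqrt(3)/2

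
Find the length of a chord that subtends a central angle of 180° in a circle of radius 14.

Chord length = 2r sin(θ/2)
= 2 × 14 × sin(180°/2)
= 2 × 14 × sin(90°)
= 28

28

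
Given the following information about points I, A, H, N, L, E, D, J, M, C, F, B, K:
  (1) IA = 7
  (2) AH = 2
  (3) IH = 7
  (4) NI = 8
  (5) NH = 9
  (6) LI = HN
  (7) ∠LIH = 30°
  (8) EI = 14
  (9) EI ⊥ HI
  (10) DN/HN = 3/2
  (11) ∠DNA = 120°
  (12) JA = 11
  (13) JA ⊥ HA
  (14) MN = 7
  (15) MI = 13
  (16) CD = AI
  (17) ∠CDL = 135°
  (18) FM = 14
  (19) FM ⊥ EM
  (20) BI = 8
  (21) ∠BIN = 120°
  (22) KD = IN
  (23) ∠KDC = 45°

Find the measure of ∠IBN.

Step 1: By the law of cosines on triangle BIN: BN² = 8² + 8² − 2·8·8·cos(120°) = 192, so BN = 8·√3.
Step 2: By the inverse law of cosines on triangle IBN: cos(∠IBN) = (8² + (8·√3)² − 8²) / (2·8·8·√3) = 192/221.7 = 0.866, so ∠IBN = 30°.

Therefore, the measure of angle ∠IBN = 30°.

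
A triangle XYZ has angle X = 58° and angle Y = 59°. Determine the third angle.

angle Z = 180 - 58 - 59 = 63 degrees.

63 degrees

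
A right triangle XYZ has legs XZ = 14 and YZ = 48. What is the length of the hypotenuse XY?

By the Pythagorean theorem: XY^2 = XZ^2 + YZ^2
XY^2 = 14^2 + 48^2 = 196 + 2304 = 2500
XY = sqrt(2500) = 50

50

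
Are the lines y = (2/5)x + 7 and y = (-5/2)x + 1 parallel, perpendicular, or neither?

Slope of line 1: m1 = 2/5
Slope of line 2: m2 = -5/2
m1 * m2 = -1, so perpendicular.

Perpendicular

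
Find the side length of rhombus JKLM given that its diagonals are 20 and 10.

The diagonals of a rhombus bisect each other at right angles.
Half-diagonals: 20/2 = 10 and 10/2 = 5
side = sqrt(10^2 + 5^2)
side = sqrt(100 + 25)
side = sqrt(125) = 5*sqrt(5)

5*sqrt(5)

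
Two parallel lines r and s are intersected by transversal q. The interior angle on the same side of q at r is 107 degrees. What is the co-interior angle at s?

Co-interior (same-side interior) angles are between the parallel lines on the same side of the transversal.
Unlike corresponding or alternate interior angles, they are supplementary rather than equal.
So the angle = 180 - 107 = 73 degrees.

73 degrees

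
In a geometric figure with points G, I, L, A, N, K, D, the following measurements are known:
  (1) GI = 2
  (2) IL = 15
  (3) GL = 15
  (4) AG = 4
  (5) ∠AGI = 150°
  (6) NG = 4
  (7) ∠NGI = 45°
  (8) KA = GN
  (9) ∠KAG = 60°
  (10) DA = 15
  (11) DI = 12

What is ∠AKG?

From the given relations: KA = GN = 4.
Step 1: By the law of cosines on triangle KAG: KG² = 4² + 4² − 2·4·4·cos(60°) = 16, so KG = 4.
Step 2: By the inverse law of cosines on triangle AKG: cos(∠AKG) = (4² + 4² − 4²) / (2·4·4) = 16/32 = 0.5, so ∠AKG = 60°.

Therefore, the measure of angle ∠AKG = 60°.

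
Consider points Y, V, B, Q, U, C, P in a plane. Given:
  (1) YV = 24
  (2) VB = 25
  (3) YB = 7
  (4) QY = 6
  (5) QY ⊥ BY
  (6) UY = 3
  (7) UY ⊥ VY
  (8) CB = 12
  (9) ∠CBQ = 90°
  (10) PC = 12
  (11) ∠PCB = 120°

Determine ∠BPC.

Step 1: By the law of cosines on triangle PCB: PB² = 12² + 12² − 2·12·12·cos(120°) = 432, so PB = 12·√3.
Step 2: By the inverse law of cosines on triangle BPC: cos(∠BPC) = ((12·√3)² + 12² − 12²) / (2·12·√3·12) = 432/498.83 = 0.866, so ∠BPC = 30°.

Therefore, the measure of angle ∠BPC = 30°.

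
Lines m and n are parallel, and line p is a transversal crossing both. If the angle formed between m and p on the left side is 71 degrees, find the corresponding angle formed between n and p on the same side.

Corresponding angles are equal: 71 degrees.

71 degrees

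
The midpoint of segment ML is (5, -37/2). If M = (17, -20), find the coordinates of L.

Using the midpoint formula: M = ((x1 + x2)/2, (y1 + y2)/2)
We know M = (5, -37/2) and M = (17, -20)
For x: 5 = (17 + x2)/2, so x2 = 2*5 - 17 = -7
For y: -37/2 = (-20 + y2)/2, so y2 = 2*-37/2 - -20 = -17
L = (-7, -17)

(-7, -17)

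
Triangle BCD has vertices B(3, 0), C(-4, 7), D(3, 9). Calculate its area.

Shoelace: Area = (1/2)|3(7-9) + -4(9-0) + 3(0-7)| = (1/2)(63) = 63/2

63/2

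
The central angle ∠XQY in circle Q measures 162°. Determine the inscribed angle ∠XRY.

Inscribed angle = 162° / 2 = 81° (inscribed angle theorem).

81°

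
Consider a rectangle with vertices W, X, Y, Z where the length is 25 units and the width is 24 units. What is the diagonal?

d = sqrt(25^2 + 24^2) = sqrt(1201)

sqrt(1201)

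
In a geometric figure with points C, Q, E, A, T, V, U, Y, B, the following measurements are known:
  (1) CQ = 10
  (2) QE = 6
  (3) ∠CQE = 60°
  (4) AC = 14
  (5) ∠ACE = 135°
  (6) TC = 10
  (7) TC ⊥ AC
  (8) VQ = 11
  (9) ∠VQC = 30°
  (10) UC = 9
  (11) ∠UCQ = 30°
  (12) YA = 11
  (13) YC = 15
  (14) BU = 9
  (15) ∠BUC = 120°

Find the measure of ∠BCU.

Step 1: By the law of cosines on triangle CUB: CB² = 9² + 9² − 2·9·9·cos(120°) = 243, so CB = 9·√3.
Step 2: By the inverse law of cosines on triangle BCU: cos(∠BCU) = ((9·√3)² + 9² − 9²) / (2·9·√3·9) = 243/280.59 = 0.866, so ∠BCU = 30°.

Therefore, the measure of angle ∠BCU = 30°.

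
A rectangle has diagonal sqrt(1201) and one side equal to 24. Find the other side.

b = sqrt(d^2 - a^2) = sqrt(1201 - 576) = sqrt(625) = 25

25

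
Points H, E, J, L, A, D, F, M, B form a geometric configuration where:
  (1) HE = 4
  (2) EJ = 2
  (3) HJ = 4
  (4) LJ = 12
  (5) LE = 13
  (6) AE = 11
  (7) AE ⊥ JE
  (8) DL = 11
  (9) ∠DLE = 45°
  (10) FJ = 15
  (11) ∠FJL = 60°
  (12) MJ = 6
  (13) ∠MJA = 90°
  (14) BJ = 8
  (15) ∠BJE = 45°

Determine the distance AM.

Step 1: By the law of cosines on triangle JEA: JA² = 2² + 11² − 2·2·11·cos(90°) = 125, so JA = 5·√5.
Step 2: By the law of cosines on triangle AJM: AM² = (5·√5)² + 6² − 2·5·√5·6·cos(90°) = 161, so AM = √161.

Therefore, the length of AM = √161.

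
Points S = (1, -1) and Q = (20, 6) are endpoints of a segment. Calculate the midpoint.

The midpoint is the average of the coordinates:
x: (1 + 20)/2 = 21/2
y: (-1 + 6)/2 = 5/2
Midpoint = (21/2, 5/2)

(21/2, 5/2)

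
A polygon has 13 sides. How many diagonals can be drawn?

Total line segments between 13 vertices = C(13,2) = 78.
Subtract the 13 sides: 78 - 13 = 65 diagonals.

65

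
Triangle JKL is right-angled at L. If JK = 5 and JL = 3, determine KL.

Rearranging the Pythagorean theorem to solve for the unknown leg:
leg^2 = hypotenuse^2 - known_leg^2 = 25 - 9 = 16
leg = sqrt(16) = 4.

4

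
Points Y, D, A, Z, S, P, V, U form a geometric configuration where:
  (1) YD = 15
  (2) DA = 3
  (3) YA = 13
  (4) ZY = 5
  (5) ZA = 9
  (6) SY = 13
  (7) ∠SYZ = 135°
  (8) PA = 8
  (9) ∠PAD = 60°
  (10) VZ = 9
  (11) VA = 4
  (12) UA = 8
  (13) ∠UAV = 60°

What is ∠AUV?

Step 1: By the law of cosines on triangle UAV: UV² = 8² + 4² − 2·8·4·cos(60°) = 48, so UV = 4·√3.
Step 2: By the inverse law of cosines on triangle AUV: cos(∠AUV) = (8² + (4·√3)² − 4²) / (2·8·4·√3) = 96/110.85 = 0.866, so ∠AUV = 30°.

Therefore, the measure of angle ∠AUV = 30°.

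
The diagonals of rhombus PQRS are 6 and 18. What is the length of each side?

The diagonals of a rhombus bisect each other at right angles.
Half-diagonals: 6/2 = 3 and 18/2 = 9
side = sqrt(3^2 + 9^2)
side = sqrt(9 + 81)
side = sqrt(90) = 3*sqrt(10)

3*sqrt(10)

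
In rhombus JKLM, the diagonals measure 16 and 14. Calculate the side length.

The diagonals of a rhombus bisect each other at right angles.
Half-diagonals: 16/2 = 8 and 14/2 = 7
side = sqrt(8^2 + 7^2)
side = sqrt(64 + 49)
side = sqrt(113)

sqrt(113)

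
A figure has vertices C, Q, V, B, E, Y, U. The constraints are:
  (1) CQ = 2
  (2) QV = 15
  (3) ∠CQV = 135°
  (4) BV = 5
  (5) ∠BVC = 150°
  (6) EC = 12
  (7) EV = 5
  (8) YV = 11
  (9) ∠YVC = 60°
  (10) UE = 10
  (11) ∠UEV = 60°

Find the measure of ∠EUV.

Step 1: By the law of cosines on triangle UEV: UV² = 10² + 5² − 2·10·5·cos(60°) = 75, so UV = 5·√3.
Step 2: By the inverse law of cosines on triangle EUV: cos(∠EUV) = (10² + (5·√3)² − 5²) / (2·10·5·√3) = 150/173.21 = 0.866, so ∠EUV = 30°.

Therefore, the measure of angle ∠EUV = 30°.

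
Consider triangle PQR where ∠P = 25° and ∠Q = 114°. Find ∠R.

Let angle R = x. Then 25 + 114 + x = 180.
x = 180 - 139 = 41 degrees.

41 degrees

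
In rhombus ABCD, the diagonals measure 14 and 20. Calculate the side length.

Half-diagonals are 7 and 10. side = sqrt(7^2 + 10^2) = sqrt(149)

sqrt(149)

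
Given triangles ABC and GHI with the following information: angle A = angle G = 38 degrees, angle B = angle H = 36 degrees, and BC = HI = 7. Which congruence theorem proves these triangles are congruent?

The given information matches AAS: Two pairs of corresponding angles and a non-included side are equal (Angle-Angle-Side).

AAS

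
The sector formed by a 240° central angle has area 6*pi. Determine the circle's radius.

r² = 360 × 6*pi / (π × 240) = 9, so r = 3.

3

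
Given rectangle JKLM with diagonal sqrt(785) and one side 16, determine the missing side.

Using the Pythagorean theorem: d^2 = a^2 + b^2
b^2 = d^2 - a^2
b^2 = 785 - 256
b^2 = 529
b = sqrt(529) = 23

23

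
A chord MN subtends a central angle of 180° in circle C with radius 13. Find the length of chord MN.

Chord = 2(13) sin(90°) = 26

26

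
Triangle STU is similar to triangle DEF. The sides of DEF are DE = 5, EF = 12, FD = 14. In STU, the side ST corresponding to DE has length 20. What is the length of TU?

Similar triangles have proportional sides. Setting up the proportion:
ST / DE = TU / EF
20 / 5 = TU / 12
TU = 12 * 20 / 5 = 48.

48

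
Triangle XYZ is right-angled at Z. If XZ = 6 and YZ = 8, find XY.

By the Pythagorean theorem: XY^2 = XZ^2 + YZ^2
XY^2 = 6^2 + 8^2 = 36 + 64 = 100
XY = sqrt(100) = 10

10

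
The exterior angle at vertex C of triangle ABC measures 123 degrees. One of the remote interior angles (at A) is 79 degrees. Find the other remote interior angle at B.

angle B = 123 - 79 = 44 degrees (exterior angle theorem).

44 degrees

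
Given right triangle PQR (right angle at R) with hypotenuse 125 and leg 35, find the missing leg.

Rearranging the Pythagorean theorem to solve for the unknown leg:
leg^2 = hypotenuse^2 - known_leg^2 = 15625 - 1225 = 14400
leg = sqrt(14400) = 120.

120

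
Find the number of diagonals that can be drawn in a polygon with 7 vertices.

Each of the 7 vertices connects to 4 non-adjacent vertices via diagonals.
Total connections = 7 × 4 = 28, but each diagonal is counted twice.
Number of diagonals = 28 / 2 = 14.

14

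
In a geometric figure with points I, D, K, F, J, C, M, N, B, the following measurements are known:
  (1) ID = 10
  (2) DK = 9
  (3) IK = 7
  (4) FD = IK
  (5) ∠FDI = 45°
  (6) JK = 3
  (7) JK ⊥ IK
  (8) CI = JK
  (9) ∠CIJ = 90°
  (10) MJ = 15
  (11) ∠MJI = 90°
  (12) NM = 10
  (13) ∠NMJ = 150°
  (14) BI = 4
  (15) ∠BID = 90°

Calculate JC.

From the given relations: CI = JK = 3.
Step 1: By the law of cosines on triangle JKI: JI² = 3² + 7² − 2·3·7·cos(90°) = 58, so JI = √58.
Step 2: By the law of cosines on triangle JIC: JC² = √58² + 3² − 2·√58·3·cos(90°) = 67, so JC = √67.

Therefore, the length of JC = √67.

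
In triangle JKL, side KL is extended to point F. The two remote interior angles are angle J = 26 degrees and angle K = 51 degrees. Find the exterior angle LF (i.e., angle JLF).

The interior angle at L is 180 - 26 - 51 = 103 degrees.
The exterior angle and interior angle at L are supplementary:
Exterior angle = 180 - 103 = 77 degrees.

77 degrees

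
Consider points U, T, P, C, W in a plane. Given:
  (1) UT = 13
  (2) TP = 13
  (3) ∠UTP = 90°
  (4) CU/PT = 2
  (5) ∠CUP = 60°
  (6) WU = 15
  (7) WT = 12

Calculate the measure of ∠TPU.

Step 1: By the law of cosines on triangle PTU: PU² = 13² + 13² − 2·13·13·cos(90°) = 338, so PU = 13·√2.
Step 2: By the inverse law of cosines on triangle TPU: cos(∠TPU) = (13² + (13·√2)² − 13²) / (2·13·13·√2) = 338/478 = 0.7071, so ∠TPU = 45°.

Therefore, the measure of angle ∠TPU = 45°.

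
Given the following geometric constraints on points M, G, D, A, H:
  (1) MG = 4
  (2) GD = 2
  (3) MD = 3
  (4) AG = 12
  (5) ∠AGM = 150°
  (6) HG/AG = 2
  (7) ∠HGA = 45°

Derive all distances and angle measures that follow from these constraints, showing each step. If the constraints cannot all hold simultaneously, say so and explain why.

The constraints are consistent.

From the given relations:
  HG = 2·AG = 2·12 = 24

Step 1: From MG = 4, GA = 12, and ∠MGA = 150°, by the law of cosines:
  MA² = MG² + GA² - 2·MG·GA·cos(150°) = 16 + 144 + 83.14 = 243.1
  MA ≈ 15.59

Step 2: From AG = 12, GH = 24, and ∠AGH = 45°, by the law of cosines:
  AH² = AG² + GH² - 2·AG·GH·cos(45°) = 144 + 576 - 407.3 = 312.7
  AH ≈ 17.68

Step 3: From MD = 3, MG = 4, DG = 2, by the inverse law of cosines:
  cos(∠DMG) = (MD² + MG² - DG²) / (2·MD·MG)
  ∠DMG = 28.96°

Step 4: From GD = 2, GM = 4, DM = 3, by the inverse law of cosines:
  cos(∠DGM) = (GD² + GM² - DM²) / (2·GD·GM)
  ∠DGM = 46.57°

Step 5: From DG = 2, DM = 3, GM = 4, by the inverse law of cosines:
  cos(∠GDM) = (DG² + DM² - GM²) / (2·DG·DM)
  ∠GDM = 104.48°

Step 6: From MA = 15.59, MG = 4, AG = 12, by the inverse law of cosines:
  cos(∠AMG) = (MA² + MG² - AG²) / (2·MA·MG)
  ∠AMG = 22.63°

Step 7: From AG = 12, AH = 17.68, GH = 24, by the inverse law of cosines:
  cos(∠GAH) = (AG² + AH² - GH²) / (2·AG·AH)
  ∠GAH = 106.32°

Step 8: From AG = 12, AM = 15.59, GM = 4, by the inverse law of cosines:
  cos(∠GAM) = (AG² + AM² - GM²) / (2·AG·AM)
  ∠GAM = 7.37°

Step 9: From HA = 17.68, HG = 24, AG = 12, by the inverse law of cosines:
  cos(∠AHG) = (HA² + HG² - AG²) / (2·HA·HG)
  ∠AHG = 28.68°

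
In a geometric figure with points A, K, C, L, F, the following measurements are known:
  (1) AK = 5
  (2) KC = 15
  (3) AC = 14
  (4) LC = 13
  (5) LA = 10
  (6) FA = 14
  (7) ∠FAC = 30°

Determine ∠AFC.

Step 1: By the law of cosines on triangle FAC: FC² = 14² + 14² − 2·14·14·cos(30°) = 52.52, so FC ≈ 7.25.
Step 2: By the inverse law of cosines on triangle AFC: cos(∠AFC) = (14² + 7.25² − 14²) / (2·14·7.25) = 52.52/202.91 = 0.2588, so ∠AFC = 75°.

Therefore, the measure of angle ∠AFC = 75°.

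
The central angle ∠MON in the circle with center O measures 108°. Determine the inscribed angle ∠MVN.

By the inscribed angle theorem, the inscribed angle is half the central angle.
Inscribed angle = 108° / 2 = 54°

54°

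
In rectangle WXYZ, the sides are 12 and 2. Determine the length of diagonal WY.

d = sqrt(12^2 + 2^2) = sqrt(148) = 2*sqrt(37)

2*sqrt(37)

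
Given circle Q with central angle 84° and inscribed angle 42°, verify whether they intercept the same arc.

By the inscribed angle theorem, if both angles subtend the same arc, the inscribed angle must be half the central angle.
Half of 84° = 42°, which equals the given inscribed angle of 42°.
Therefore, yes, they correspond to the same arc.

Yes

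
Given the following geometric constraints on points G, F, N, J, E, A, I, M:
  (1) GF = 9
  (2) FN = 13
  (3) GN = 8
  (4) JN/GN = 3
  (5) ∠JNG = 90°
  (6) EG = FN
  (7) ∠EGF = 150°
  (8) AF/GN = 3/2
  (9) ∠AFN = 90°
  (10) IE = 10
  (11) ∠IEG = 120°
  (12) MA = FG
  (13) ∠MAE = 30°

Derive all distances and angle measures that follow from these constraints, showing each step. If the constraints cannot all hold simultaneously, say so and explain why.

The constraints are consistent.

From the given relations:
  JN = 3·GN = 3·8 = 24
  EG = FN = 13
  AF = 3/2·GN = 3/2·8 = 12
  MA = FG = 9

Step 1: From GN = 8, NJ = 24, and ∠GNJ = 90°, by the law of cosines:
  GJ² = GN² + NJ² - 2·GN·NJ·cos(90°) = 64 + 576 - 0 = 640
  GJ = 8·√10

Step 2: From GE = 13, EI = 10, and ∠GEI = 120°, by the law of cosines:
  GI² = GE² + EI² - 2·GE·EI·cos(120°) = 169 + 100 + 130 = 399
  GI ≈ 19.97

Step 3: From FG = 9, GE = 13, and ∠FGE = 150°, by the law of cosines:
  FE² = FG² + GE² - 2·FG·GE·cos(150°) = 81 + 169 + 202.6 = 452.6
  FE ≈ 21.28

Step 4: From NF = 13, FA = 12, and ∠NFA = 90°, by the law of cosines:
  NA² = NF² + FA² - 2·NF·FA·cos(90°) = 169 + 144 - 0 = 313
  NA ≈ 17.69

Step 5: From GF = 9, GN = 8, FN = 13, by the inverse law of cosines:
  cos(∠FGN) = (GF² + GN² - FN²) / (2·GF·GN)
  ∠FGN = 99.59°

Step 6: From FG = 9, FN = 13, GN = 8, by the inverse law of cosines:
  cos(∠GFN) = (FG² + FN² - GN²) / (2·FG·FN)
  ∠GFN = 37.36°

Step 7: From NF = 13, NG = 8, FG = 9, by the inverse law of cosines:
  cos(∠FNG) = (NF² + NG² - FG²) / (2·NF·NG)
  ∠FNG = 43.05°

Step 8: From GE = 13, GI = 19.97, EI = 10, by the inverse law of cosines:
  cos(∠EGI) = (GE² + GI² - EI²) / (2·GE·GI)
  ∠EGI = 25.69°

Step 9: From GJ = 8·√10, GN = 8, JN = 24, by the inverse law of cosines:
  cos(∠JGN) = (GJ² + GN² - JN²) / (2·GJ·GN)
  ∠JGN = 71.57°

Step 10: From FE = 21.28, FG = 9, EG = 13, by the inverse law of cosines:
  cos(∠EFG) = (FE² + FG² - EG²) / (2·FE·FG)
  ∠EFG = 17.79°

Step 11: From NA = 17.69, NF = 13, AF = 12, by the inverse law of cosines:
  cos(∠ANF) = (NA² + NF² - AF²) / (2·NA·NF)
  ∠ANF = 42.71°

Step 12: From JG = 8·√10, JN = 24, GN = 8, by the inverse law of cosines:
  cos(∠GJN) = (JG² + JN² - GN²) / (2·JG·JN)
  ∠GJN = 18.43°

Step 13: From EF = 21.28, EG = 13, FG = 9, by the inverse law of cosines:
  cos(∠FEG) = (EF² + EG² - FG²) / (2·EF·EG)
  ∠FEG = 12.21°

Step 14: From AF = 12, AN = 17.69, FN = 13, by the inverse law of cosines:
  cos(∠FAN) = (AF² + AN² - FN²) / (2·AF·AN)
  ∠FAN = 47.29°

Step 15: From IE = 10, IG = 19.97, EG = 13, by the inverse law of cosines:
  cos(∠EIG) = (IE² + IG² - EG²) / (2·IE·IG)
  ∠EIG = 34.31°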